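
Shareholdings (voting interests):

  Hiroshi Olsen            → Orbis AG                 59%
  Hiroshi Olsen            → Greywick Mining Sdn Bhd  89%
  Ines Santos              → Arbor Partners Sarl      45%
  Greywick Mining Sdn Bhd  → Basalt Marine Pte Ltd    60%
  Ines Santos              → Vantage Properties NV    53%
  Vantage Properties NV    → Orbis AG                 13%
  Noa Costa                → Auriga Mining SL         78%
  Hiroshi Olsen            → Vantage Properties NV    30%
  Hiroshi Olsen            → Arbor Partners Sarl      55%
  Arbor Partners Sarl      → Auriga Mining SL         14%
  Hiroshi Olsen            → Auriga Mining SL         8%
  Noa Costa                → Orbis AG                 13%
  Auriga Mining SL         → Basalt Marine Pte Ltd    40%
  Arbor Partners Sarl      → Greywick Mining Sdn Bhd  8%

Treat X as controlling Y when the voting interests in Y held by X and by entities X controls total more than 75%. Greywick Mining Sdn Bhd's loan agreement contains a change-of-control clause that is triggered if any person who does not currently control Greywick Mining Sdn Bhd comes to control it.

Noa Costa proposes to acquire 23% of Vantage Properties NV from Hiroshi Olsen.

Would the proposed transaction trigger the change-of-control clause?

The purchase adds only to Noa's holdings (Hiroshi's stake shrinks), so Noa is the only person who could newly come to control Greywick.
Noa holds 78% of Auriga, so Noa controls Auriga.
Neither Noa nor any entity Noa controls holds any voting interest in Greywick.
So before the transaction, Noa does not control Greywick.
After the purchase, Noa holds 23% of Vantage directly, and Hiroshi's stake falls to 7%.
Noa's side now holds 23% of Vantage, not > 75%, so Noa still does not control Vantage.
After the transaction, neither Noa nor any entity Noa controls holds a voting interest in Greywick, so Noa still does not control it.
No new person acquires control, so the clause is not triggered.

No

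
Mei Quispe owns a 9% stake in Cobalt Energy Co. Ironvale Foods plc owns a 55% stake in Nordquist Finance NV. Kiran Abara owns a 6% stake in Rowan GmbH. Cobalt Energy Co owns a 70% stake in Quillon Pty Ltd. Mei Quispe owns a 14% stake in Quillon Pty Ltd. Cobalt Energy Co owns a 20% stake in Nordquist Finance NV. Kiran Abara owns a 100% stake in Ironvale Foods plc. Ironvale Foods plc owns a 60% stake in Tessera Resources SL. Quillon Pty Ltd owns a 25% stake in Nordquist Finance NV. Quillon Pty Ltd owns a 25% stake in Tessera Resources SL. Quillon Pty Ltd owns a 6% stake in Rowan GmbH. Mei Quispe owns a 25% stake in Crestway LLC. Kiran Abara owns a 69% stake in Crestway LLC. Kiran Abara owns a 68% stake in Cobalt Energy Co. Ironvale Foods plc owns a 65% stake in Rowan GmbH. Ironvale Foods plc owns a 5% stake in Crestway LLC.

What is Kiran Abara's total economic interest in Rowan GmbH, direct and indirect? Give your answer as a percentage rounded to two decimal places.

Kiran reaches Rowan along 3 paths.
Via Ironvale: 100% × 65% = 65%.
Via Cobalt → Quillon: 68% × 70% × 6% = 2.856%.
Direct stake: 6% = 6%.
Total: 65% + 2.856% + 6% = 73.856%.
Rounded: 73.86%.

73.86%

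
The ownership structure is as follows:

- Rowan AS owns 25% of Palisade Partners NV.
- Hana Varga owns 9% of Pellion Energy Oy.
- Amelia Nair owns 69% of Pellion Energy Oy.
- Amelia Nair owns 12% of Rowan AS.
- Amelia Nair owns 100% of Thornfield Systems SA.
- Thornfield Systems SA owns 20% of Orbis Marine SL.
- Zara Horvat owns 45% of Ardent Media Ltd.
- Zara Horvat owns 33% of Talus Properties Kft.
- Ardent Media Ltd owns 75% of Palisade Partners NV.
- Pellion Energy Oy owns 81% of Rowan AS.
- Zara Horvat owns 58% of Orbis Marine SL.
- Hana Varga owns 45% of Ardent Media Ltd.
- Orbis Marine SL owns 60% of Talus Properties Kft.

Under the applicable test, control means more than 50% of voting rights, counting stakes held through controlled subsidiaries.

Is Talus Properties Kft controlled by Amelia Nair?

Amelia holds 69% of Pellion, so Amelia controls Pellion.
Pellion and Amelia together hold 81% + 12% = 93% of Rowan, so Amelia controls Rowan.
Amelia holds 100% of Thornfield, so Amelia controls Thornfield.
Neither Amelia nor any entity Amelia controls holds any voting interest in Talus.
So Amelia does not control Talus.

No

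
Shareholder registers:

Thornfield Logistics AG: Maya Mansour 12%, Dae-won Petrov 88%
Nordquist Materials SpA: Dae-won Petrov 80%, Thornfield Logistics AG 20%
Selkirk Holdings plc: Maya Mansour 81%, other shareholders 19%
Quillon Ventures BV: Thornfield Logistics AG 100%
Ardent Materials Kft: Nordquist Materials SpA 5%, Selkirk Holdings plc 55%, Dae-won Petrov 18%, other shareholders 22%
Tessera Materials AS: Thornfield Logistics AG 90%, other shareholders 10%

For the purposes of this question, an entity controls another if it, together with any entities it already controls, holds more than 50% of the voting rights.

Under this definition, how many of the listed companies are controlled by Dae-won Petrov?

Dae-won holds 88% of Thornfield, so Dae-won controls Thornfield.
Dae-won and Thornfield together hold 80% + 20% = 100% of Nordquist, so Dae-won controls Nordquist.
Thornfield holds 100% of Quillon, so Dae-won controls Quillon.
Thornfield holds 90% of Tessera, so Dae-won controls Tessera.
No other company's threshold is met.
Dae-won controls 4 companies.

4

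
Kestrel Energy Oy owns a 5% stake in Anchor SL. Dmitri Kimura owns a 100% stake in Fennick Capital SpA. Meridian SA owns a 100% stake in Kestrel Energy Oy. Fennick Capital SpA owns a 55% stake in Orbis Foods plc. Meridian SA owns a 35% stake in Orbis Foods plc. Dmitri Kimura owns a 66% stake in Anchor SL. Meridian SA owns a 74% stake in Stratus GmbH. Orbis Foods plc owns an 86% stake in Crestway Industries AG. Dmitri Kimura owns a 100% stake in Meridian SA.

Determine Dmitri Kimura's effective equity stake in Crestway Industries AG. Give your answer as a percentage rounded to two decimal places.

Dmitri reaches Crestway along 2 paths.
Via Fennick → Orbis: 100% × 55% × 86% = 47.3%.
Via Meridian → Orbis: 100% × 35% × 86% = 30.1%.
Total: 47.3% + 30.1% = 77.4%.
Rounded: 77.40%.

77.40%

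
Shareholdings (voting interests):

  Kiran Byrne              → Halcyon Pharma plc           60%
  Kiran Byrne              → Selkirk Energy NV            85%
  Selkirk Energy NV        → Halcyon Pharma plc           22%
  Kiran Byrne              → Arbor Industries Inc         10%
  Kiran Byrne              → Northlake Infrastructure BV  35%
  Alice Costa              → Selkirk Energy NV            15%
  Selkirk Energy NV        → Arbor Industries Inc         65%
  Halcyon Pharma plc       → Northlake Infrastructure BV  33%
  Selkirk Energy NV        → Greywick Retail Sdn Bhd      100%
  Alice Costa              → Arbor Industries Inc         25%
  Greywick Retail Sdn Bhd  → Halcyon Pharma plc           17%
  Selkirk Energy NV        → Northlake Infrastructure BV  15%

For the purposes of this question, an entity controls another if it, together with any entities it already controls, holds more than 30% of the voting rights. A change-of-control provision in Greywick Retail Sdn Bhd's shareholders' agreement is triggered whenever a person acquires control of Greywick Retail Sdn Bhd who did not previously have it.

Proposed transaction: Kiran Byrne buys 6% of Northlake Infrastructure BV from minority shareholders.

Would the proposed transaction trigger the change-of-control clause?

No

The purchase changes only Kiran's holdings, so Kiran is the only person who could newly come to control Greywick.
Kiran holds 85% of Selkirk, so Kiran controls Selkirk.
Selkirk holds 100% of Greywick, so Kiran controls Greywick.
So Kiran already controls Greywick before the transaction.
After the purchase, Kiran's direct stake in Northlake rises to 35% + 6% = 41%.
Kiran controlled Greywick already, so this is not a new person acquiring control; every other person's position is unchanged or reduced.
No new person acquires control, so the clause is not triggered.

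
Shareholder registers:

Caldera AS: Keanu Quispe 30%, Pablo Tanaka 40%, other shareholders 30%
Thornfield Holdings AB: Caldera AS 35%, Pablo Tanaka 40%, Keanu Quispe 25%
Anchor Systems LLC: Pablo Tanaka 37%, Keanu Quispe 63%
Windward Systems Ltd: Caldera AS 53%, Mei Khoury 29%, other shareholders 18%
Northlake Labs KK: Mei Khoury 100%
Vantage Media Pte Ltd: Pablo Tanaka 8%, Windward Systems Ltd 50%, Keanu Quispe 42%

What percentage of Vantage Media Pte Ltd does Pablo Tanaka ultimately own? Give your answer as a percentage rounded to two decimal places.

18.60%

Pablo reaches Vantage along 2 paths.
Direct stake: 8% = 8%.
Via Caldera → Windward: 40% × 53% × 50% = 10.6%.
Total: 8% + 10.6% = 18.6%.
Rounded: 18.60%.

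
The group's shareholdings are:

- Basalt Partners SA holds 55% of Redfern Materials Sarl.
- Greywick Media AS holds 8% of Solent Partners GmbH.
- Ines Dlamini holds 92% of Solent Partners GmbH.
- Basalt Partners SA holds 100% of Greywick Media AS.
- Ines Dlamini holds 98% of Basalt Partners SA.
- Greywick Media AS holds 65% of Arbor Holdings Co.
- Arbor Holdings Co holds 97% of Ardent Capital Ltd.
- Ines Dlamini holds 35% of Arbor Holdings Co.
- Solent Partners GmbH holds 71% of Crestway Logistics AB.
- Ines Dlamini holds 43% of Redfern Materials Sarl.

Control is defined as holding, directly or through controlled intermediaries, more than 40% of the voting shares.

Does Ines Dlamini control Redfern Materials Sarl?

Yes

Ines holds 98% of Basalt, so Ines controls Basalt.
Basalt and Ines together hold 55% + 43% = 98% of Redfern, so Ines controls Redfern.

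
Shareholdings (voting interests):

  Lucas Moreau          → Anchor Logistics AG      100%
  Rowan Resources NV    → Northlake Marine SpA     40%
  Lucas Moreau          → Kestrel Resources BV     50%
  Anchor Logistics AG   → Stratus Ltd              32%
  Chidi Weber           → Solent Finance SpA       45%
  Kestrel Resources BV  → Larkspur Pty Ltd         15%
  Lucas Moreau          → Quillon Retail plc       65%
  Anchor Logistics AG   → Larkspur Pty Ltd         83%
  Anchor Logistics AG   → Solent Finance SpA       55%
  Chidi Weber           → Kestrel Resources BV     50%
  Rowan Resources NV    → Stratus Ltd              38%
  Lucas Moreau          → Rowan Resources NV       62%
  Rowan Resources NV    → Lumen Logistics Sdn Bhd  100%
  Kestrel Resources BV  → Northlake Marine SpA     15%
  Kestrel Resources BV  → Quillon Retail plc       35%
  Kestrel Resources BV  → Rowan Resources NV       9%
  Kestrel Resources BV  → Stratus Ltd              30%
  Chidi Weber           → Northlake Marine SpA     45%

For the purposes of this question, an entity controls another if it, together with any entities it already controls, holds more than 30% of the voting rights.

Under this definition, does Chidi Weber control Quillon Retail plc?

Chidi holds 50% of Kestrel, so Chidi controls Kestrel.
Kestrel holds 35% of Quillon, so Chidi controls Quillon.

Yes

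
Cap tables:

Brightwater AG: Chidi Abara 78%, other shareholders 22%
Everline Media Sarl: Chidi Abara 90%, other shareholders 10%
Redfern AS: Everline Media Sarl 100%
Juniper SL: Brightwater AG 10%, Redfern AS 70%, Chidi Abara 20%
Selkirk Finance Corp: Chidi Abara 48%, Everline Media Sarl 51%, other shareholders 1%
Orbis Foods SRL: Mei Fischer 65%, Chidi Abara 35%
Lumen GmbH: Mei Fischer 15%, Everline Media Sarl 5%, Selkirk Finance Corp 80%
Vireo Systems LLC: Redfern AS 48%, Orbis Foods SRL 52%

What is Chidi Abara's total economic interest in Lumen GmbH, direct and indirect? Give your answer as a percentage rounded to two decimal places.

Chidi reaches Lumen along 3 paths.
Via Everline: 90% × 5% = 4.5%.
Via Selkirk: 48% × 80% = 38.4%.
Via Everline → Selkirk: 90% × 51% × 80% = 36.72%.
Total: 4.5% + 38.4% + 36.72% = 79.62%.

79.62%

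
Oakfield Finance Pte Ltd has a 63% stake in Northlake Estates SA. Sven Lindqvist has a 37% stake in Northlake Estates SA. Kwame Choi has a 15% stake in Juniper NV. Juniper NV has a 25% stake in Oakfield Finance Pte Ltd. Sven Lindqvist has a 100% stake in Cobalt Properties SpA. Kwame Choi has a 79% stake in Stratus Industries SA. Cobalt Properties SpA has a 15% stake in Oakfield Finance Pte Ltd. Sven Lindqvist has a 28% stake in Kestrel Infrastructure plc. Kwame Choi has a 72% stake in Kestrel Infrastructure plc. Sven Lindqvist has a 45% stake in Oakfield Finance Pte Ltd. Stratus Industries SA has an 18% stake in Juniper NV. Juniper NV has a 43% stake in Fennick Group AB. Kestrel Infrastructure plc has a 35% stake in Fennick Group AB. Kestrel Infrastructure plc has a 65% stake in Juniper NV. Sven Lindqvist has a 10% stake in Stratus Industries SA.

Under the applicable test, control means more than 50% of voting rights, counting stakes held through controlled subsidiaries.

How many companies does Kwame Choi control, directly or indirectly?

Kwame holds 72% of Kestrel, so Kwame controls Kestrel.
Kwame holds 79% of Stratus, so Kwame controls Stratus.
Kwame and Stratus and Kestrel together hold 15% + 18% + 65% = 98% of Juniper, so Kwame controls Juniper.
Juniper and Kestrel together hold 43% + 35% = 78% of Fennick, so Kwame controls Fennick.
No other company's threshold is met.
Kwame controls 4 companies.

4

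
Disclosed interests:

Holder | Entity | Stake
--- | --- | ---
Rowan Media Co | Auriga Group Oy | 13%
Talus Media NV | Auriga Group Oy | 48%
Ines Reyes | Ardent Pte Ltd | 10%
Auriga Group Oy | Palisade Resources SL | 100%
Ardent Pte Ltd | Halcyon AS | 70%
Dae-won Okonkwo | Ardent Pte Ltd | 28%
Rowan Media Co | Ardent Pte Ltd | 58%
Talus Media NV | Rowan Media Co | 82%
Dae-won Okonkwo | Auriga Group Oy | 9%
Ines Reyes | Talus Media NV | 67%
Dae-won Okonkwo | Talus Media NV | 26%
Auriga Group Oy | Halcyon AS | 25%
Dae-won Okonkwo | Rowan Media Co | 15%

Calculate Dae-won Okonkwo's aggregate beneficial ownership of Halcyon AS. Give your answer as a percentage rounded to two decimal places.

40.90%

Dae-won reaches Halcyon along 7 paths.
Via Ardent: 28% × 70% = 19.6%.
Via Talus → Rowan → Ardent: 26% × 82% × 58% × 70% = 8.65592%.
Via Rowan → Ardent: 15% × 58% × 70% = 6.09%.
Via Talus → Rowan → Auriga: 26% × 82% × 13% × 25% = 0.6929%.
Via Rowan → Auriga: 15% × 13% × 25% = 0.4875%.
Via Auriga: 9% × 25% = 2.25%.
Via Talus → Auriga: 26% × 48% × 25% = 3.12%.
Total: 19.6% + 8.65592% + 6.09% + 0.6929% + 0.4875% + 2.25% + 3.12% = 40.89632%.
Rounded: 40.90%.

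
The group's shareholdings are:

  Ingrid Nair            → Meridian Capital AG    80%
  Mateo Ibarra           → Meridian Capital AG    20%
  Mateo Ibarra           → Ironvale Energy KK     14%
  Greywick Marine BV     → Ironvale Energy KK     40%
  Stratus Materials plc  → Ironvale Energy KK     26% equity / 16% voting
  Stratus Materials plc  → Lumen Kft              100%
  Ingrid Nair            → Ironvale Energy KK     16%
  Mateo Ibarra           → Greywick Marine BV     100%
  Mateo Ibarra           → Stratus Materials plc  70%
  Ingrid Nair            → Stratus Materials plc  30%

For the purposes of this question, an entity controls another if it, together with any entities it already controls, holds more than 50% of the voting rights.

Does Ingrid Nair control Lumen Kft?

No

Ingrid holds 80% of Meridian, so Ingrid controls Meridian.
Neither Ingrid nor any entity Ingrid controls holds any voting interest in Lumen.
So Ingrid does not control Lumen.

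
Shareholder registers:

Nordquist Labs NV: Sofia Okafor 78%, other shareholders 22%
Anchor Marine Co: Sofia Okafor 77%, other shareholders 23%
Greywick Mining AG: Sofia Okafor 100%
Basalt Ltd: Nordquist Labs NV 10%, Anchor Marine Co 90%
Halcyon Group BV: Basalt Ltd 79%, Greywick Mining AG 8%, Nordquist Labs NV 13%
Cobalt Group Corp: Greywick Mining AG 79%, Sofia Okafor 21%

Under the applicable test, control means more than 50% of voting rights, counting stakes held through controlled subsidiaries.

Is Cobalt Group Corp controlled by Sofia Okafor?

Sofia holds 100% of Greywick, so Sofia controls Greywick.
Greywick and Sofia together hold 79% + 21% = 100% of Cobalt, so Sofia controls Cobalt.

Yes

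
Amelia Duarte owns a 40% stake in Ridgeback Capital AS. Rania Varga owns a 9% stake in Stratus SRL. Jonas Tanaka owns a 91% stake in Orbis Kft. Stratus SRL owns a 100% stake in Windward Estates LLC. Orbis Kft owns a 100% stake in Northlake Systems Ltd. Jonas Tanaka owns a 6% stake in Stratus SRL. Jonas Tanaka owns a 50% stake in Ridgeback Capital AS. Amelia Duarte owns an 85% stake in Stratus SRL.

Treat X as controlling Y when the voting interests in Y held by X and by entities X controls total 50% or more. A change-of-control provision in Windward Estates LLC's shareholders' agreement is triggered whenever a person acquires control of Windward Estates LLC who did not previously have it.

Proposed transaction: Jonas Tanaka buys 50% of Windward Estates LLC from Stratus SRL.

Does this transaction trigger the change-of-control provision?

Yes

The purchase adds only to Jonas's holdings (Stratus's stake shrinks), so Jonas is the only person who could newly come to control Windward.
Jonas holds 91% of Orbis, so Jonas controls Orbis.
Jonas holds 50% of Ridgeback, so Jonas controls Ridgeback.
Orbis holds 100% of Northlake, so Jonas controls Northlake.
Neither Jonas nor any entity Jonas controls holds any voting interest in Windward.
So before the transaction, Jonas does not control Windward.
After the purchase, Jonas holds 50% of Windward directly, and Stratus's stake falls to 50%.
Jonas holds 50% of Windward, so Jonas controls Windward.
Jonas did not control Windward before and does after, so the clause is triggered.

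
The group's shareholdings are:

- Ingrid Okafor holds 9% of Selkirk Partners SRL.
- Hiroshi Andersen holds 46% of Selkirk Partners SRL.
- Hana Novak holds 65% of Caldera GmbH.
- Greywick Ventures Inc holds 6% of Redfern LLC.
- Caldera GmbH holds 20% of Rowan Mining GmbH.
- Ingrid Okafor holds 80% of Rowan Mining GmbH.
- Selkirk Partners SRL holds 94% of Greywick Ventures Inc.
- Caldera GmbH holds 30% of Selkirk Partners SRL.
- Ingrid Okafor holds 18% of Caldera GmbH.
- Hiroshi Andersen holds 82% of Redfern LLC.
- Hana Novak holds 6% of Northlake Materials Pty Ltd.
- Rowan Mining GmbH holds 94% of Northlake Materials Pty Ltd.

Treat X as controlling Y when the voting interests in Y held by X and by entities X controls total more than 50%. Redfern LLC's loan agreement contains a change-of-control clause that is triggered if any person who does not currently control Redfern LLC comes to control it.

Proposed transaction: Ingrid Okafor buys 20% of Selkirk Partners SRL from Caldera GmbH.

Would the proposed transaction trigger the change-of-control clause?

The purchase adds only to Ingrid's holdings (Caldera's stake shrinks), so Ingrid is the only person who could newly come to control Redfern.
Ingrid holds 80% of Rowan, so Ingrid controls Rowan.
Rowan holds 94% of Northlake, so Ingrid controls Northlake.
Neither Ingrid nor any entity Ingrid controls holds any voting interest in Redfern.
So before the transaction, Ingrid does not control Redfern.
After the purchase, Ingrid's direct stake in Selkirk rises to 9% + 20% = 29%, and Caldera's stake falls to 10%.
Ingrid's side now holds 29% of Selkirk, not > 50%, so Ingrid still does not control Selkirk.
After the transaction, neither Ingrid nor any entity Ingrid controls holds a voting interest in Redfern, so Ingrid still does not control it.
No new person acquires control, so the clause is not triggered.

No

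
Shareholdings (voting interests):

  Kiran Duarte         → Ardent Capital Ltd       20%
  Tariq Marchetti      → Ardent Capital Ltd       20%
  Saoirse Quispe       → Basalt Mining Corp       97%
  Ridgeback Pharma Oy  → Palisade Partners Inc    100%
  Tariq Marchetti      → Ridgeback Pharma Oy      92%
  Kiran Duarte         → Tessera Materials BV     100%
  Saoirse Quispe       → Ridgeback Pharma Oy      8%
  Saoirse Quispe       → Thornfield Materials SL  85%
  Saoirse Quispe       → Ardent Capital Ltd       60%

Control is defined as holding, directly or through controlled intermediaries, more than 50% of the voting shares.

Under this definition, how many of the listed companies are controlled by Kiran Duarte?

1

Kiran holds 100% of Tessera, so Kiran controls Tessera.
No other company's threshold is met.
Kiran controls 1 company.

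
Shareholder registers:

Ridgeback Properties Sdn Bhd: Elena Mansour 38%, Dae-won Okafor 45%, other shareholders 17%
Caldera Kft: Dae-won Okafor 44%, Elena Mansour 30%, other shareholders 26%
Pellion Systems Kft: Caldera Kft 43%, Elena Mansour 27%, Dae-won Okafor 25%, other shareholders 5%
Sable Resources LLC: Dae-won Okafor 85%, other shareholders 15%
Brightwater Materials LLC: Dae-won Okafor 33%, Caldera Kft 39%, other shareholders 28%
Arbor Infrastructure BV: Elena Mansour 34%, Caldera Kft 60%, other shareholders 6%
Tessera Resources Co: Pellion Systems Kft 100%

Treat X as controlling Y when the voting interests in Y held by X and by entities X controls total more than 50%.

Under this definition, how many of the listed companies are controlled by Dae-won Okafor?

Dae-won holds 85% of Sable, so Dae-won controls Sable.
No other company's threshold is met.
Dae-won controls 1 company.

1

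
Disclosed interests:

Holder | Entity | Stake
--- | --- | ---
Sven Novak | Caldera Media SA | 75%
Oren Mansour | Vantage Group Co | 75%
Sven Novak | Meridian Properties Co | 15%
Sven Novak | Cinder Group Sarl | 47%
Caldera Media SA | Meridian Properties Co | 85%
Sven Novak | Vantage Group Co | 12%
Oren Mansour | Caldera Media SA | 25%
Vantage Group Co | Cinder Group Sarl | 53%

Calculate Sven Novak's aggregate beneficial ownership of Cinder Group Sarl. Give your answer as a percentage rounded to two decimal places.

Sven reaches Cinder along 2 paths.
Direct stake: 47% = 47%.
Via Vantage: 12% × 53% = 6.36%.
Total: 47% + 6.36% = 53.36%.

53.36%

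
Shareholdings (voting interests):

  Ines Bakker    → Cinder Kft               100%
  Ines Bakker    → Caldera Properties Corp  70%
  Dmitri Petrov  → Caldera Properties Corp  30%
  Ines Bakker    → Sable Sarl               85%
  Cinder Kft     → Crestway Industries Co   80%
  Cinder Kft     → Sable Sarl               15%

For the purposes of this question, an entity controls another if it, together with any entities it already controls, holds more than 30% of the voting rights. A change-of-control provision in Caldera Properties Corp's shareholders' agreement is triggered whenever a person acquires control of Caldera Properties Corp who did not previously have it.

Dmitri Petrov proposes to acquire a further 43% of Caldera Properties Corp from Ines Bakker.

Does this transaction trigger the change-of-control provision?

The purchase adds only to Dmitri's holdings (Ines's stake shrinks), so Dmitri is the only person who could newly come to control Caldera.
Dmitri's largest direct stake is 30% in Caldera, which does not meet the threshold, so Dmitri controls no company.
In Caldera, Dmitri's side holds only 30%, not > 30%.
So before the transaction, Dmitri does not control Caldera.
After the purchase, Dmitri's direct stake in Caldera rises to 30% + 43% = 73%, and Ines's stake falls to 27%.
Dmitri holds 73% of Caldera, so Dmitri controls Caldera.
Dmitri did not control Caldera before and does after, so the clause is triggered.

Yes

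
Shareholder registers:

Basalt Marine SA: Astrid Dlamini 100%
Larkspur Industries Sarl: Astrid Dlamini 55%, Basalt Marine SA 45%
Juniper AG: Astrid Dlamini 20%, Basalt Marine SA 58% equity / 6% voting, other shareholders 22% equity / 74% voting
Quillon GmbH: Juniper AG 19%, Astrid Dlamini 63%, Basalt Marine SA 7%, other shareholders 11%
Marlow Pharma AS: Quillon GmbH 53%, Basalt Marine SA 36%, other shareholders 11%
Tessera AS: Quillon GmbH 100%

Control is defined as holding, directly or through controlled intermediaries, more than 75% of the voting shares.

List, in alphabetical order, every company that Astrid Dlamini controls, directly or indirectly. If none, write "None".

Astrid holds 100% of Basalt, so Astrid controls Basalt.
Astrid and Basalt together hold 55% + 45% = 100% of Larkspur, so Astrid controls Larkspur.
No other company's threshold is met.

Basalt Marine SA, Larkspur Industries Sarl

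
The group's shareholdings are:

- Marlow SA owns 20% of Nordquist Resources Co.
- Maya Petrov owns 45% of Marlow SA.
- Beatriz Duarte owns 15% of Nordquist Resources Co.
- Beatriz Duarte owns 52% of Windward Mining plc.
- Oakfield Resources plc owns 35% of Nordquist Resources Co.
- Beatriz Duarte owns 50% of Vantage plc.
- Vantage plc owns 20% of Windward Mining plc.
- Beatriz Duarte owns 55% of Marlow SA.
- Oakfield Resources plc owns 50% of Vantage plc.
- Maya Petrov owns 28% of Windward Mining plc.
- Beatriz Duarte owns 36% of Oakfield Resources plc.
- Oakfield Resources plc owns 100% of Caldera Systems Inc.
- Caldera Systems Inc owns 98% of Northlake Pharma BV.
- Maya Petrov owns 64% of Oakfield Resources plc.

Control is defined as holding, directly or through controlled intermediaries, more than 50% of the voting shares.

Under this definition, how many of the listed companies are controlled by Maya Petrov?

Maya holds 64% of Oakfield, so Maya controls Oakfield.
Oakfield holds 100% of Caldera, so Maya controls Caldera.
Caldera holds 98% of Northlake, so Maya controls Northlake.
No other company's threshold is met.
Maya controls 3 companies.

3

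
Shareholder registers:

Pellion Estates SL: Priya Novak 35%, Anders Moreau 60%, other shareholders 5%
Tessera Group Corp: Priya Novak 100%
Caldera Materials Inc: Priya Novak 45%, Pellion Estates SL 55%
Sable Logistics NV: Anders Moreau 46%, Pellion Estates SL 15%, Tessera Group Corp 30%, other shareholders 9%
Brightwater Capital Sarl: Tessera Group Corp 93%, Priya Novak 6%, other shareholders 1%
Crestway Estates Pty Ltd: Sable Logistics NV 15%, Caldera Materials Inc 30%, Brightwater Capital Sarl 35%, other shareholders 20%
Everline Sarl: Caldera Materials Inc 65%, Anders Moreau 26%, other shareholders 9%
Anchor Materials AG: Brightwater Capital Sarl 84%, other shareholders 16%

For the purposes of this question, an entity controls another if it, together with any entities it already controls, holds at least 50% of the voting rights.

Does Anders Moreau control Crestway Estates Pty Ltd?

Anders holds 60% of Pellion, so Anders controls Pellion.
Pellion holds 55% of Caldera, so Anders controls Caldera.
Anders and Pellion together hold 46% + 15% = 61% of Sable, so Anders controls Sable.
Caldera and Anders together hold 65% + 26% = 91% of Everline, so Anders controls Everline.
In Crestway, Anders's side holds only 15% + 30% = 45%, not ≥ 50%.
So Anders does not control Crestway.

No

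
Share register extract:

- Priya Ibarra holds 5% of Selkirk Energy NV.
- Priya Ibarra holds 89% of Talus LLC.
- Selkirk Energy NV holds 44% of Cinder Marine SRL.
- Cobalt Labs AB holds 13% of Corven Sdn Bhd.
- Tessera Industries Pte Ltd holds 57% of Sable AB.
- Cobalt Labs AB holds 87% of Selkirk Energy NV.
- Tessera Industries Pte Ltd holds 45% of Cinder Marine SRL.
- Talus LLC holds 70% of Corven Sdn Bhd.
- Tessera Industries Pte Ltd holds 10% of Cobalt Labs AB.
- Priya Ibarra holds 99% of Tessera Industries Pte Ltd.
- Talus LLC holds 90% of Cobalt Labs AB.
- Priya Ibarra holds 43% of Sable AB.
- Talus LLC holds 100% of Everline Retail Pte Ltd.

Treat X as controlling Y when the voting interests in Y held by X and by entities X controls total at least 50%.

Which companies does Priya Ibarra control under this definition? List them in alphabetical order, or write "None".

Priya holds 89% of Talus, so Priya controls Talus.
Priya holds 99% of Tessera, so Priya controls Tessera.
Tessera and Talus together hold 10% + 90% = 100% of Cobalt, so Priya controls Cobalt.
Priya and Tessera together hold 43% + 57% = 100% of Sable, so Priya controls Sable.
Priya and Cobalt together hold 5% + 87% = 92% of Selkirk, so Priya controls Selkirk.
Talus holds 100% of Everline, so Priya controls Everline.
Cobalt and Talus together hold 13% + 70% = 83% of Corven, so Priya controls Corven.
Selkirk and Tessera together hold 44% + 45% = 89% of Cinder, so Priya controls Cinder.

Cinder Marine SRL, Cobalt Labs AB, Corven Sdn Bhd, Everline Retail Pte Ltd, Sable AB, Selkirk Energy NV, Talus LLC, Tessera Industries Pte Ltd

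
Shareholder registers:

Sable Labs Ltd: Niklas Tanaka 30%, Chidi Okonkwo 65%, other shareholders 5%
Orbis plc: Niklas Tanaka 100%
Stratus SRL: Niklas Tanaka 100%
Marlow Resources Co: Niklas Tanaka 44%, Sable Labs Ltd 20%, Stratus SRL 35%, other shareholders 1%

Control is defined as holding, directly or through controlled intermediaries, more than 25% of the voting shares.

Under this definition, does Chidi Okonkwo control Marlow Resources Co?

Chidi holds 65% of Sable, so Chidi controls Sable.
In Marlow, Chidi's side holds only 20%, not > 25%.
So Chidi does not control Marlow.

No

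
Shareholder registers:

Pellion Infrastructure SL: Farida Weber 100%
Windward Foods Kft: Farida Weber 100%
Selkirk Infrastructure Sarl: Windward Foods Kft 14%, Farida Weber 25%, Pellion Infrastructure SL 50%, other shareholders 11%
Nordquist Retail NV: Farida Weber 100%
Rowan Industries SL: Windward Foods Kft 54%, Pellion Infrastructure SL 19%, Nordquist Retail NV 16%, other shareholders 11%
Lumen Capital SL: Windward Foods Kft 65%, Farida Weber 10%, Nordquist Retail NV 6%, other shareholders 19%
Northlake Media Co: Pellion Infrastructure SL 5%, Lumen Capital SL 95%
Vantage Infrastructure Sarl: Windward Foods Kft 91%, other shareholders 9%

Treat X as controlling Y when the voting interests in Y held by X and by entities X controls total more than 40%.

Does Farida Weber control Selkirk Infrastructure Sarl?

Yes

Farida holds 100% of Windward, so Farida controls Windward.
Farida holds 100% of Pellion, so Farida controls Pellion.
Windward and Farida and Pellion together hold 14% + 25% + 50% = 89% of Selkirk, so Farida controls Selkirk.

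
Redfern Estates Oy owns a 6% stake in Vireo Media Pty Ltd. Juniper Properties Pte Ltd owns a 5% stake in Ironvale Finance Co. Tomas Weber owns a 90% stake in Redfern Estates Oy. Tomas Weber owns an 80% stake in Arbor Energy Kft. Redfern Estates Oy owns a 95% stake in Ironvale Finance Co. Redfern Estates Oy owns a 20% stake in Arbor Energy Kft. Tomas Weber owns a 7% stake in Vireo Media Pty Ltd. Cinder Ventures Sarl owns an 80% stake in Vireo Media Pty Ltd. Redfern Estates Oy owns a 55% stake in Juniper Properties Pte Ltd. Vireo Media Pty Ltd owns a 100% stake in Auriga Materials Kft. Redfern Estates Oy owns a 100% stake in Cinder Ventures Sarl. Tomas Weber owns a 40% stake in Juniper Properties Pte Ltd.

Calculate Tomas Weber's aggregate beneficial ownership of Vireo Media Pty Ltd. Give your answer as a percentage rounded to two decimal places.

84.40%

Tomas reaches Vireo along 3 paths.
Via Redfern → Cinder: 90% × 100% × 80% = 72%.
Direct stake: 7% = 7%.
Via Redfern: 90% × 6% = 5.4%.
Total: 72% + 7% + 5.4% = 84.4%.
Rounded: 84.40%.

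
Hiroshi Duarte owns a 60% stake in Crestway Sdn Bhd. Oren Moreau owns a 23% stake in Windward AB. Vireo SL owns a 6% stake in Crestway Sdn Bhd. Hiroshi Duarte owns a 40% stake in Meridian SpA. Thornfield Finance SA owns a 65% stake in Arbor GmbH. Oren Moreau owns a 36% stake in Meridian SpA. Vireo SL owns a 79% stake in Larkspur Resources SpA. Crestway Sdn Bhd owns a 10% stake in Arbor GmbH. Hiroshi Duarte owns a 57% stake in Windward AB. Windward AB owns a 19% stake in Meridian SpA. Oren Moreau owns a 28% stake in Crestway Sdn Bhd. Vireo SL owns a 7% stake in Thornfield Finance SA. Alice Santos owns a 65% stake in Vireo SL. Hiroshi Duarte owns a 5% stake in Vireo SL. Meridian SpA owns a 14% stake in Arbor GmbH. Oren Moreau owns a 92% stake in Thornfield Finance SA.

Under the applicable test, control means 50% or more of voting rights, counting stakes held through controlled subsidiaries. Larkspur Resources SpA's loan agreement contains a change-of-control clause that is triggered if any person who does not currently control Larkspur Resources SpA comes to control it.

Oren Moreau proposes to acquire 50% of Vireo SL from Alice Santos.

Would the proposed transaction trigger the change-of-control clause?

Yes

The purchase adds only to Oren's holdings (Alice's stake shrinks), so Oren is the only person who could newly come to control Larkspur.
Oren holds 92% of Thornfield, so Oren controls Thornfield.
Thornfield holds 65% of Arbor, so Oren controls Arbor.
Neither Oren nor any entity Oren controls holds any voting interest in Larkspur.
So before the transaction, Oren does not control Larkspur.
After the purchase, Oren holds 50% of Vireo directly, and Alice's stake falls to 15%.
Oren holds 50% of Vireo, so Oren controls Vireo.
Vireo holds 79% of Larkspur, so Oren controls Larkspur.
Oren did not control Larkspur before and does after, so the clause is triggered.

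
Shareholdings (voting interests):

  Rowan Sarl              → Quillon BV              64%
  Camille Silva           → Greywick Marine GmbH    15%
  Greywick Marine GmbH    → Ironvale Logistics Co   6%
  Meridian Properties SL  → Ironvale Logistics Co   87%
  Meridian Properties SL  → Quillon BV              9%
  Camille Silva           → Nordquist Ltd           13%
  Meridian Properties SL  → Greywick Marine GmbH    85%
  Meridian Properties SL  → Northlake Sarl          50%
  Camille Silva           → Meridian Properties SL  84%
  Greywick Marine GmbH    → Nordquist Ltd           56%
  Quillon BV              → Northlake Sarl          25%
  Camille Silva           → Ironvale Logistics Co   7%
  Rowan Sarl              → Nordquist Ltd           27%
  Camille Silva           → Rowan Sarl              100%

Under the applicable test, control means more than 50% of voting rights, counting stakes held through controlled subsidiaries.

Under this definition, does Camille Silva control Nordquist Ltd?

Yes

Camille holds 84% of Meridian, so Camille controls Meridian.
Meridian and Camille together hold 85% + 15% = 100% of Greywick, so Camille controls Greywick.
Camille holds 100% of Rowan, so Camille controls Rowan.
Greywick and Rowan and Camille together hold 56% + 27% + 13% = 96% of Nordquist, so Camille controls Nordquist.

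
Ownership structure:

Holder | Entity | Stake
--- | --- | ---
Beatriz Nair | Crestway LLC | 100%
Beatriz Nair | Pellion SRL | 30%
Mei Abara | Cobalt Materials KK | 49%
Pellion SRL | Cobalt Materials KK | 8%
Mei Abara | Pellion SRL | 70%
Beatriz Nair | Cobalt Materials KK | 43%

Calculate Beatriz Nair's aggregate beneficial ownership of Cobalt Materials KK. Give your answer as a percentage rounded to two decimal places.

Beatriz reaches Cobalt along 2 paths.
Direct stake: 43% = 43%.
Via Pellion: 30% × 8% = 2.4%.
Total: 43% + 2.4% = 45.4%.
Rounded: 45.40%.

45.40%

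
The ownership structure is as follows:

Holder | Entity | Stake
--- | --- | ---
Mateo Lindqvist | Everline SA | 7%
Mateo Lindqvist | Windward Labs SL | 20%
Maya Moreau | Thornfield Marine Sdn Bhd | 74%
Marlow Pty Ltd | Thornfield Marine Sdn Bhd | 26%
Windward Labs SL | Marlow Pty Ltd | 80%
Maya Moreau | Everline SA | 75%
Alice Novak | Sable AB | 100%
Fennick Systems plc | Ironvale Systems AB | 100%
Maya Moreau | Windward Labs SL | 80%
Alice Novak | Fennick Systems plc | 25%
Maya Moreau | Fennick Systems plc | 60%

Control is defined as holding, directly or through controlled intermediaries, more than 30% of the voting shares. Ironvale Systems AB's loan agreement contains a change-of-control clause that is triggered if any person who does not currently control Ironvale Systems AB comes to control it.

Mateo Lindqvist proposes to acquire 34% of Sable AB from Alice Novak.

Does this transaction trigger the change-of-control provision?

No

The purchase adds only to Mateo's holdings (Alice's stake shrinks), so Mateo is the only person who could newly come to control Ironvale.
Mateo's largest direct stake is 20% in Windward, which does not meet the threshold, so Mateo controls no company.
Neither Mateo nor any entity Mateo controls holds any voting interest in Ironvale.
So before the transaction, Mateo does not control Ironvale.
After the purchase, Mateo holds 34% of Sable directly, and Alice's stake falls to 66%.
Mateo holds 34% of Sable, so Mateo controls Sable.
After the transaction, neither Mateo nor any entity Mateo controls holds a voting interest in Ironvale, so Mateo still does not control it.
No new person acquires control, so the clause is not triggered.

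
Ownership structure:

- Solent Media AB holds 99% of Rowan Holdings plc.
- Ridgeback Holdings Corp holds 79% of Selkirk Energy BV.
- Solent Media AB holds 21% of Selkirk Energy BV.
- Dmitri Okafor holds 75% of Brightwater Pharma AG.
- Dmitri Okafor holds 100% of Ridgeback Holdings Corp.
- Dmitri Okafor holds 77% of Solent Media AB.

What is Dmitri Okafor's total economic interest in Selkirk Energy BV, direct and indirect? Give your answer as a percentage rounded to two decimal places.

95.17%

Dmitri reaches Selkirk along 2 paths.
Via Solent: 77% × 21% = 16.17%.
Via Ridgeback: 100% × 79% = 79%.
Total: 16.17% + 79% = 95.17%.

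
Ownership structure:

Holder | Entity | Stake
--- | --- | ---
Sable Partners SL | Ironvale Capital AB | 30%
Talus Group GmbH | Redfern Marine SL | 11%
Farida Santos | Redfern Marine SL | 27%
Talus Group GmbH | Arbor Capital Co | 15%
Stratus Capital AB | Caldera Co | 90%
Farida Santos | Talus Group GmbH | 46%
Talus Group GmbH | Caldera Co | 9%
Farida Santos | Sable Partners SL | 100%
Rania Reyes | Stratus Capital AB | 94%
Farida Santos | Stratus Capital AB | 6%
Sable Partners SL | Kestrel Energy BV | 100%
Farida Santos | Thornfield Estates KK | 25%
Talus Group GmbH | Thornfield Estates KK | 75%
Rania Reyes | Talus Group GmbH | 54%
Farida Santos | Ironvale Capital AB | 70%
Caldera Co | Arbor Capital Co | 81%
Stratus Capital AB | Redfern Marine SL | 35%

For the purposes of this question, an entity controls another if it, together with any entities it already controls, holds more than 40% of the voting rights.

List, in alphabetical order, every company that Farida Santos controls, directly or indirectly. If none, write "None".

Farida holds 46% of Talus, so Farida controls Talus.
Farida holds 100% of Sable, so Farida controls Sable.
Farida and Talus together hold 25% + 75% = 100% of Thornfield, so Farida controls Thornfield.
Sable and Farida together hold 30% + 70% = 100% of Ironvale, so Farida controls Ironvale.
Sable holds 100% of Kestrel, so Farida controls Kestrel.
No other company's threshold is met.

Ironvale Capital AB, Kestrel Energy BV, Sable Partners SL, Talus Group GmbH, Thornfield Estates KK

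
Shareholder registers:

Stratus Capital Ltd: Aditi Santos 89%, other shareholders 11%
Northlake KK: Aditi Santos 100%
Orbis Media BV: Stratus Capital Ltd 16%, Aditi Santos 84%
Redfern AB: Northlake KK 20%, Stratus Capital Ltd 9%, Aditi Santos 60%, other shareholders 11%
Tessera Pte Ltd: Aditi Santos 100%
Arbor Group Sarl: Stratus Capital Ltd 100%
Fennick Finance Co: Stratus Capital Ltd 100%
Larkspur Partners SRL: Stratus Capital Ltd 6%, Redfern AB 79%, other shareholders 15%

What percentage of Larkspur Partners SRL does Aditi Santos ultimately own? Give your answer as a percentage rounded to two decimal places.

74.87%

Aditi reaches Larkspur along 4 paths.
Via Stratus: 89% × 6% = 5.34%.
Via Northlake → Redfern: 100% × 20% × 79% = 15.8%.
Via Stratus → Redfern: 89% × 9% × 79% = 6.3279%.
Via Redfern: 60% × 79% = 47.4%.
Total: 5.34% + 15.8% + 6.3279% + 47.4% = 74.8679%.
Rounded: 74.87%.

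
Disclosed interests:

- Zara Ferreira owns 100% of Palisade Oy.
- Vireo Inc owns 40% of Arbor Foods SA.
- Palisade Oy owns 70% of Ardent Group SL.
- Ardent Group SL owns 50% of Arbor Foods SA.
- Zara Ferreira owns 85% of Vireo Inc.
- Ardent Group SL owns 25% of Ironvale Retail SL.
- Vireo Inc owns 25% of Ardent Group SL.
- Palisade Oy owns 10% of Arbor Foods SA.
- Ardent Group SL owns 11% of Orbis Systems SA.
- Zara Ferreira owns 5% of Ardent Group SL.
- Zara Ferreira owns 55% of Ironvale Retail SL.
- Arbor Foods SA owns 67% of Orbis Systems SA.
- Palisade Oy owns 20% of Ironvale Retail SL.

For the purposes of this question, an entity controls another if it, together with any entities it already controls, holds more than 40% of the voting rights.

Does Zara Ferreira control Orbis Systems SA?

Yes

Zara holds 100% of Palisade, so Zara controls Palisade.
Zara holds 85% of Vireo, so Zara controls Vireo.
Zara and Palisade and Vireo together hold 5% + 70% + 25% = 100% of Ardent, so Zara controls Ardent.
Vireo and Palisade and Ardent together hold 40% + 10% + 50% = 100% of Arbor, so Zara controls Arbor.
Arbor and Ardent together hold 67% + 11% = 78% of Orbis, so Zara controls Orbis.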